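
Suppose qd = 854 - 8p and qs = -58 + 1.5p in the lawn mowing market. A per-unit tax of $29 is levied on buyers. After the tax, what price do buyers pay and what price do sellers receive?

Pre-tax equilibrium: p* = 96, q* = 86.
Tax on buyers shifts demand to qd = 854 − 8(p + 29) = 622 - 8p.
622 - 8p = -58 + 1.5p gives seller price ps = 1360/19; buyers pay pb = 1360/19 + 29 = 1911/19.
New quantity: q = 854 − 8(1911/19) = 938/19.

Buyers pay 1911/19, sellers receive 1360/19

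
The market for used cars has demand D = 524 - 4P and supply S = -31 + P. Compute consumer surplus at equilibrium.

Consumer surplus = 800

Equilibrium: 524 - 4P = -31 + P gives P* = 111, Q* = 80.
Demand choke price (D = 0): P = 131.
CS = ½(131 − 111)(80) = 800.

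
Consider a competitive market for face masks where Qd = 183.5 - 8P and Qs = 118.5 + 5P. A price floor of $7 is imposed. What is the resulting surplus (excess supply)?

Equilibrium price would be P* = 5, so the floor at 7 binds.
At P = 7: Qd = 127.5, Qs = 153.5.
Surplus = 153.5 − 127.5 = 26.

Surplus = 26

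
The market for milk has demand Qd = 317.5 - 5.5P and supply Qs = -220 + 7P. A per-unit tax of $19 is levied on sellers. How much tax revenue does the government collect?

Pre-tax equilibrium: P* = 43, Q* = 81.
Tax on sellers shifts supply to Qs = -220 + 7(P − 19) = -353 + 7P.
317.5 - 5.5P = -353 + 7P gives buyer price Pb = 53.64; sellers receive Ps = 53.64 − 19 = 34.64.
New quantity: Q = 317.5 − 5.5(53.64) = 22.48.
Revenue = 19 × 22.48 = 427.12.

Tax revenue = 427.12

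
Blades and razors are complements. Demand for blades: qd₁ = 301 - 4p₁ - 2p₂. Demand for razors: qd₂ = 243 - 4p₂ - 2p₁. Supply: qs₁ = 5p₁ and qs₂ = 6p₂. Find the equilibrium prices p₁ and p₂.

p₁ = 1262/43, p₂ = 1585/86

Market 1: 301 - 4p₁ - 2p₂ = 5p₁ → 9p₁ + 2p₂ = 301.
Market 2: 10p₂ + 2p₁ = 243.
Eliminating p₂: 10×(1) − 2×(2) gives 86p₁ = 2524, so p₁ = 1262/43.
Back-substitute into (2): p₂ = (243 − 2×1262/43) / 10 = 1585/86.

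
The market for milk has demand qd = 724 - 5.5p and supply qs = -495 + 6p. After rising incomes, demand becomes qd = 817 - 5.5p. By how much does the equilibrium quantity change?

Original equilibrium: p* = 106, q* = 141.
New equilibrium: 817 - 5.5p = -495 + 6p, so 1312 = 11.5p and p' = 2624/23; q' = 817 − 5.5(2624/23) = 4359/23.
Change in quantity: 4359/23 − 141 = 1116/23.

Δq = 1116/23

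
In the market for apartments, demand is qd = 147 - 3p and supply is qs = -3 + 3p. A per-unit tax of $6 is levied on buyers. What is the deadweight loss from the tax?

Deadweight loss = 27

Pre-tax equilibrium: p* = 25, q* = 72.
Tax on buyers shifts demand to qd = 147 − 3(p + 6) = 129 - 3p.
129 - 3p = -3 + 3p gives seller price ps = 22; buyers pay pb = 22 + 6 = 28.
New quantity: q = 147 − 3(28) = 63.
DWL = ½ × 6 × (72 − 63) = 27.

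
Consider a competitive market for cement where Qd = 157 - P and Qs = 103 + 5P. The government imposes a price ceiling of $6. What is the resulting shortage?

Shortage = 18

Equilibrium price would be P* = 9, so the ceiling at 6 binds.
At P = 6: Qd = 157 − 1(6) = 151, Qs = 103 + 5(6) = 133.
Shortage = 151 − 133 = 18.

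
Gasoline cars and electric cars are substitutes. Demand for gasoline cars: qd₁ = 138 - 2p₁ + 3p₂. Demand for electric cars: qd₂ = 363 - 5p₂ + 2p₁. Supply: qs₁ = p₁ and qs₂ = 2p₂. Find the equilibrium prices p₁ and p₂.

p₁ = 137, p₂ = 91

Market 1: 138 - 2p₁ + 3p₂ = p₁ → 3p₁ - 3p₂ = 138.
Market 2: 7p₂ - 2p₁ = 363.
Eliminating p₂: 7×(1) + 3×(2) gives 15p₁ = 2055, so p₁ = 137.
Back-substitute into (2): p₂ = (363 + 2×137) / 7 = 91.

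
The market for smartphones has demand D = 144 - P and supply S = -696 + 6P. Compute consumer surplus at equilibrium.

Equilibrium: 144 - P = -696 + 6P gives P* = 120, Q* = 24.
Demand choke price (D = 0): P = 144.
CS = ½(144 − 120)(24) = 288.

Consumer surplus = 288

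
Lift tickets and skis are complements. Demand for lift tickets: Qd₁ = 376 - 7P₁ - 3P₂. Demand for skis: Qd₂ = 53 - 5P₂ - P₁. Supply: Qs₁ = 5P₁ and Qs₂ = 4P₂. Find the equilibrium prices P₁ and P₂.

P₁ = 215/7, P₂ = 52/21

Market 1: 376 - 7P₁ - 3P₂ = 5P₁ → 12P₁ + 3P₂ = 376.
Market 2: 9P₂ + P₁ = 53.
Eliminating P₂: 9×(1) − 3×(2) gives 105P₁ = 3225, so P₁ = 215/7.
Back-substitute into (2): P₂ = (53 − 1×215/7) / 9 = 52/21.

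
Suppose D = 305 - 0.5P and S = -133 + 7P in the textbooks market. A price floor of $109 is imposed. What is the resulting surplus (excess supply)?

Equilibrium price would be P* = 58.4, so the floor at 109 binds.
At P = 109: D = 250.5, S = 630.
Surplus = 630 − 250.5 = 379.5.

Surplus = 379.5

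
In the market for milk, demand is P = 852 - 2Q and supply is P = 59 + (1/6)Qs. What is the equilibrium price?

P* = 120

Set the two price expressions equal: 852 - 2Q = 59 + (1/6)Q.
793 = (13/6)Q, so Q* = 366.
P* = 852 − (2)(366) = 120.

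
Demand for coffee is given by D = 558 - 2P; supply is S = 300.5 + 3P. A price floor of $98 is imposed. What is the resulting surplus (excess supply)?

Surplus = 232.5

Equilibrium price would be P* = 51.5, so the floor at 98 binds.
At P = 98: D = 362, S = 594.5.
Surplus = 594.5 − 362 = 232.5.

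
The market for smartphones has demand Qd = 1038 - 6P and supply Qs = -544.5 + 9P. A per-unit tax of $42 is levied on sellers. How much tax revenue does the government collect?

Pre-tax equilibrium: P* = 105.5, Q* = 405.
Tax on sellers shifts supply to Qs = -544.5 + 9(P − 42) = -922.5 + 9P.
1038 - 6P = -922.5 + 9P gives buyer price Pb = 130.7; sellers receive Ps = 130.7 − 42 = 88.7.
New quantity: Q = 1038 − 6(130.7) = 253.8.
Revenue = 42 × 253.8 = 10659.6.

Tax revenue = 10659.6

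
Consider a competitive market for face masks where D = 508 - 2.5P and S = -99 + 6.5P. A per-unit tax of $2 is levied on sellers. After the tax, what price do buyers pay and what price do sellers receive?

Buyers pay 620/9, sellers receive 602/9

Pre-tax equilibrium: P* = 607/9, Q* = 6109/18.
Tax on sellers shifts supply to S = -99 + 6.5(P − 2) = -112 + 6.5P.
508 - 2.5P = -112 + 6.5P gives buyer price Pb = 620/9; sellers receive Ps = 620/9 − 2 = 602/9.
New quantity: Q = 508 − 2.5(620/9) = 3022/9.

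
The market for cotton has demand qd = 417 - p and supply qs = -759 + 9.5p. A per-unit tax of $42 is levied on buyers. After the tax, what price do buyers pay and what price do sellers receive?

Buyers pay $150, sellers receive $108

Pre-tax equilibrium: p* = 112, q* = 305.
Tax on buyers shifts demand to qd = 417 − 1(p + 42) = 375 - p.
375 - p = -759 + 9.5p gives seller price ps = 108; buyers pay pb = 108 + 42 = 150.
New quantity: q = 417 − 1(150) = 267.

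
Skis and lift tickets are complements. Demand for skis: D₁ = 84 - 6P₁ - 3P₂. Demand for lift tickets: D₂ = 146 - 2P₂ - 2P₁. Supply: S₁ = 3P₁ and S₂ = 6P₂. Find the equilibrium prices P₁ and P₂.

P₁ = 39/11, P₂ = 191/11

Market 1: 84 - 6P₁ - 3P₂ = 3P₁ → 9P₁ + 3P₂ = 84.
Market 2: 8P₂ + 2P₁ = 146.
Eliminating P₂: 8×(1) − 3×(2) gives 66P₁ = 234, so P₁ = 39/11.
Back-substitute into (2): P₂ = (146 − 2×39/11) / 8 = 191/11.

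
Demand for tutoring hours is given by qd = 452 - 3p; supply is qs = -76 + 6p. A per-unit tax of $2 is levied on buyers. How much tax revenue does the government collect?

Pre-tax equilibrium: p* = 176/3, q* = 276.
Tax on buyers shifts demand to qd = 452 − 3(p + 2) = 446 - 3p.
446 - 3p = -76 + 6p gives seller price ps = 58; buyers pay pb = 58 + 2 = 60.
New quantity: q = 452 − 3(60) = 272.
Revenue = 2 × 272 = 544.

Tax revenue = 544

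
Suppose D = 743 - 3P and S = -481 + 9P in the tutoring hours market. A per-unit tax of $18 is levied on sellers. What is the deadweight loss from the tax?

Pre-tax equilibrium: P* = 102, Q* = 437.
Tax on sellers shifts supply to S = -481 + 9(P − 18) = -643 + 9P.
743 - 3P = -643 + 9P gives buyer price Pb = 115.5; sellers receive Ps = 115.5 − 18 = 97.5.
New quantity: Q = 743 − 3(115.5) = 396.5.
DWL = ½ × 18 × (437 − 396.5) = 364.5.

Deadweight loss = 364.5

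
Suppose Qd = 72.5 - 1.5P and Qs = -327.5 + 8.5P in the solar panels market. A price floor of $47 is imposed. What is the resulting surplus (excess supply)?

Equilibrium price would be P* = 40, so the floor at 47 binds.
At P = 47: Qd = 2, Qs = 72.
Surplus = 72 − 2 = 70.

Surplus = 70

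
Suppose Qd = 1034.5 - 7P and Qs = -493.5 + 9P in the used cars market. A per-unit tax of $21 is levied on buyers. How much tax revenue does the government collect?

Pre-tax equilibrium: P* = 95.5, Q* = 366.
Tax on buyers shifts demand to Qd = 1034.5 − 7(P + 21) = 887.5 - 7P.
887.5 - 7P = -493.5 + 9P gives seller price Ps = 86.3125; buyers pay Pb = 86.3125 + 21 = 107.3125.
New quantity: Q = 1034.5 − 7(107.3125) = 283.3125.
Revenue = 21 × 283.3125 = 5949.5625.

Tax revenue = 5949.5625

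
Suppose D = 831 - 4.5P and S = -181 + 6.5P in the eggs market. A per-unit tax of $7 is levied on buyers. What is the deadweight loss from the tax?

Deadweight loss = 5733/88

Pre-tax equilibrium: P* = 92, Q* = 417.
Tax on buyers shifts demand to D = 831 − 4.5(P + 7) = 799.5 - 4.5P.
799.5 - 4.5P = -181 + 6.5P gives seller price Ps = 1961/22; buyers pay Pb = 1961/22 + 7 = 2115/22.
New quantity: Q = 831 − 4.5(2115/22) = 17529/44.
DWL = ½ × 7 × (417 − 17529/44) = 5733/88.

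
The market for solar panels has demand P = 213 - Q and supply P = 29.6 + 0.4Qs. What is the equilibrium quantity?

Q* = 131

Set the two price expressions equal: 213 - Q = 29.6 + 0.4Q.
183.4 = 1.4Q, so Q* = 131.
P* = 213 − (1)(131) = 82.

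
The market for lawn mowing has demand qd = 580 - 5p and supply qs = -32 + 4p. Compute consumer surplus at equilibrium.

Equilibrium: 580 - 5p = -32 + 4p gives p* = 68, q* = 240.
Demand choke price (qd = 0): p = 116.
CS = ½(116 − 68)(240) = 5760.

Consumer surplus = 5760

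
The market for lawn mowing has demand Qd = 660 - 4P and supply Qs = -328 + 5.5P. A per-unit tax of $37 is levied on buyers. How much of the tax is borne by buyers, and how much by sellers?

Buyers bear 407/19, sellers bear 296/19

Pre-tax equilibrium: P* = 104, Q* = 244.
Tax on buyers shifts demand to Qd = 660 − 4(P + 37) = 512 - 4P.
512 - 4P = -328 + 5.5P gives seller price Ps = 1680/19; buyers pay Pb = 1680/19 + 37 = 2383/19.
New quantity: Q = 660 − 4(2383/19) = 3008/19.
Buyer burden = 2383/19 − 104 = 407/19; seller burden = 104 − 1680/19 = 296/19.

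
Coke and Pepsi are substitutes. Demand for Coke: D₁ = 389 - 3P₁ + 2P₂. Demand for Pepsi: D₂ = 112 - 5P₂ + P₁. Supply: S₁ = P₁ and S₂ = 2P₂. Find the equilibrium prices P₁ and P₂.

P₁ = 2947/26, P₂ = 837/26

Market 1: 389 - 3P₁ + 2P₂ = P₁ → 4P₁ - 2P₂ = 389.
Market 2: 7P₂ - P₁ = 112.
Eliminating P₂: 7×(1) + 2×(2) gives 26P₁ = 2947, so P₁ = 2947/26.
Back-substitute into (2): P₂ = (112 + 1×2947/26) / 7 = 837/26.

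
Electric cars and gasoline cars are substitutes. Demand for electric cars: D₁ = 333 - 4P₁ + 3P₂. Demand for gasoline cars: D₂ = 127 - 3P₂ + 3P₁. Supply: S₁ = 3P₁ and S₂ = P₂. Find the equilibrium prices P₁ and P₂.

Market 1: 333 - 4P₁ + 3P₂ = 3P₁ → 7P₁ - 3P₂ = 333.
Market 2: 4P₂ - 3P₁ = 127.
Eliminating P₂: 4×(1) + 3×(2) gives 19P₁ = 1713, so P₁ = 1713/19.
Back-substitute into (2): P₂ = (127 + 3×1713/19) / 4 = 1888/19.

P₁ = 1713/19, P₂ = 1888/19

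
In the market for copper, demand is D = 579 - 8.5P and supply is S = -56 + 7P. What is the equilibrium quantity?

Set D = S: 579 - 8.5P = -56 + 7P.
635 = 15.5P, so P* = 1270/31.
Q* = 579 − 8.5(1270/31) = 7154/31.

Q* = 7154/31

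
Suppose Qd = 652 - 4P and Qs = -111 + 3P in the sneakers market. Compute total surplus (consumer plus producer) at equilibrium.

Equilibrium: 652 - 4P = -111 + 3P gives P* = 109, Q* = 216.
Demand choke price: P = 163; supply starts at P = 37.
CS = ½(163 − 109)(216) = 5832; PS = ½(109 − 37)(216) = 7776.

Total surplus = 13608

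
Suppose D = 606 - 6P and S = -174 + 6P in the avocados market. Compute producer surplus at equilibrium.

Equilibrium: 606 - 6P = -174 + 6P gives P* = 65, Q* = 216.
Supply starts at P = 29 (where S = 0).
PS = ½(65 − 29)(216) = 3888.

Producer surplus = 3888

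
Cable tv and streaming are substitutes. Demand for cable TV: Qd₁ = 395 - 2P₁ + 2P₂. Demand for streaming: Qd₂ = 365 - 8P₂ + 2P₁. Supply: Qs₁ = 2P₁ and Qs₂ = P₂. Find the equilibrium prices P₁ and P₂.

P₁ = 133.90625, P₂ = 70.3125

Market 1: 395 - 2P₁ + 2P₂ = 2P₁ → 4P₁ - 2P₂ = 395.
Market 2: 9P₂ - 2P₁ = 365.
Eliminating P₂: 9×(1) + 2×(2) gives 32P₁ = 4285, so P₁ = 133.90625.
Back-substitute into (2): P₂ = (365 + 2×133.90625) / 9 = 70.3125.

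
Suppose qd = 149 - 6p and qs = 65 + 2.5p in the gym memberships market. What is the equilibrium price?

Set qd = qs: 149 - 6p = 65 + 2.5p.
84 = 8.5p, so p* = 168/17.
q* = 149 − 6(168/17) = 1525/17.

p* = 168/17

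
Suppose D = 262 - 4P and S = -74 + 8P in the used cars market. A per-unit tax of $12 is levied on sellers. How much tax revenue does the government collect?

Pre-tax equilibrium: P* = 28, Q* = 150.
Tax on sellers shifts supply to S = -74 + 8(P − 12) = -170 + 8P.
262 - 4P = -170 + 8P gives buyer price Pb = 36; sellers receive Ps = 36 − 12 = 24.
New quantity: Q = 262 − 4(36) = 118.
Revenue = 12 × 118 = 1416.

Tax revenue = 1416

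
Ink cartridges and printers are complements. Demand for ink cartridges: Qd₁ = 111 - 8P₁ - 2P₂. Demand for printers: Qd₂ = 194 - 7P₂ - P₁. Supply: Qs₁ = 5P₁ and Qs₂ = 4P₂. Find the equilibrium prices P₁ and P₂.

Market 1: 111 - 8P₁ - 2P₂ = 5P₁ → 13P₁ + 2P₂ = 111.
Market 2: 11P₂ + P₁ = 194.
Eliminating P₂: 11×(1) − 2×(2) gives 141P₁ = 833, so P₁ = 833/141.
Back-substitute into (2): P₂ = (194 − 1×833/141) / 11 = 2411/141.

P₁ = 833/141, P₂ = 2411/141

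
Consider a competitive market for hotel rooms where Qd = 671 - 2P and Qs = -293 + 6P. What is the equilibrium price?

Set Qd = Qs: 671 - 2P = -293 + 6P.
964 = 8P, so P* = 120.5.
Q* = 671 − 2(120.5) = 430.

P* = 120.5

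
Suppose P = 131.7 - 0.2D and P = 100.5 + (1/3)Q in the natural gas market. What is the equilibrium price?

P* = 120

Set the two price expressions equal: 131.7 - 0.2Q = 100.5 + (1/3)Q.
31.2 = (8/15)Q, so Q* = 58.5.
P* = 131.7 − (0.2)(58.5) = 120.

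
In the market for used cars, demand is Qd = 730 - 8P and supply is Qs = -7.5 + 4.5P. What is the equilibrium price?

P* = 59

Set Qd = Qs: 730 - 8P = -7.5 + 4.5P.
737.5 = 12.5P, so P* = 59.
Q* = 730 − 8(59) = 258.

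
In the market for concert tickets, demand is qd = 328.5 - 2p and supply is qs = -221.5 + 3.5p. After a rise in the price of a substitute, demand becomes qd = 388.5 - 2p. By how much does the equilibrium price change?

Δp = 120/11

Original equilibrium: p* = 100, q* = 128.5.
New equilibrium: 388.5 - 2p = -221.5 + 3.5p, so 610 = 5.5p and p' = 1220/11; q' = 388.5 − 2(1220/11) = 3667/22.
Change in price: 1220/11 − 100 = 120/11.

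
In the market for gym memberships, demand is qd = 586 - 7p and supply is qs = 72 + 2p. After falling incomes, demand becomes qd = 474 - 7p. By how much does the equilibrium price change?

Original equilibrium: p* = 514/9, q* = 1676/9.
New equilibrium: 474 - 7p = 72 + 2p, so 402 = 9p and p' = 134/3; q' = 474 − 7(134/3) = 484/3.
Change in price: 134/3 − 514/9 = -112/9.

Δp = -112/9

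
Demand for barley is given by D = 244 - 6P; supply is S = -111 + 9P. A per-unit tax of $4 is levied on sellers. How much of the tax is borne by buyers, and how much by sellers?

Buyers bear $2.4, sellers bear $1.6

Pre-tax equilibrium: P* = 71/3, Q* = 102.
Tax on sellers shifts supply to S = -111 + 9(P − 4) = -147 + 9P.
244 - 6P = -147 + 9P gives buyer price Pb = 391/15; sellers receive Ps = 391/15 − 4 = 331/15.
New quantity: Q = 244 − 6(391/15) = 87.6.
Buyer burden = 391/15 − 71/3 = 2.4; seller burden = 71/3 − 331/15 = 1.6.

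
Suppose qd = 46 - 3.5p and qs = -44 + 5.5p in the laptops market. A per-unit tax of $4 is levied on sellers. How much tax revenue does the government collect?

Pre-tax equilibrium: p* = 10, q* = 11.
Tax on sellers shifts supply to qs = -44 + 5.5(p − 4) = -66 + 5.5p.
46 - 3.5p = -66 + 5.5p gives buyer price pb = 112/9; sellers receive ps = 112/9 − 4 = 76/9.
New quantity: q = 46 − 3.5(112/9) = 22/9.
Revenue = 4 × 22/9 = 88/9.

Tax revenue = 88/9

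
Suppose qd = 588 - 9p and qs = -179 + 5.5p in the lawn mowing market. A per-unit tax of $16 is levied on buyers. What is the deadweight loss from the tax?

Pre-tax equilibrium: p* = 1534/29, q* = 3246/29.
Tax on buyers shifts demand to qd = 588 − 9(p + 16) = 444 - 9p.
444 - 9p = -179 + 5.5p gives seller price ps = 1246/29; buyers pay pb = 1246/29 + 16 = 1710/29.
New quantity: q = 588 − 9(1710/29) = 1662/29.
DWL = ½ × 16 × (3246/29 − 1662/29) = 12672/29.

Deadweight loss = 12672/29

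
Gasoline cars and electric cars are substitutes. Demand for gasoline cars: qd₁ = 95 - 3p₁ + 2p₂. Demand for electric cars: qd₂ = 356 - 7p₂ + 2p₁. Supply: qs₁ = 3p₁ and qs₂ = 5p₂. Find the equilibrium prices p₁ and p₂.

Market 1: 95 - 3p₁ + 2p₂ = 3p₁ → 6p₁ - 2p₂ = 95.
Market 2: 12p₂ - 2p₁ = 356.
Eliminating p₂: 12×(1) + 2×(2) gives 68p₁ = 1852, so p₁ = 463/17.
Back-substitute into (2): p₂ = (356 + 2×463/17) / 12 = 1163/34.

p₁ = 463/17, p₂ = 1163/34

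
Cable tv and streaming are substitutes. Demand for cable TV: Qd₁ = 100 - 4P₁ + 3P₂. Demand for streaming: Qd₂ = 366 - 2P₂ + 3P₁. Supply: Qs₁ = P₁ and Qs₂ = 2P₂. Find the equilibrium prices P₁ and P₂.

P₁ = 1498/11, P₂ = 2130/11

Market 1: 100 - 4P₁ + 3P₂ = P₁ → 5P₁ - 3P₂ = 100.
Market 2: 4P₂ - 3P₁ = 366.
Eliminating P₂: 4×(1) + 3×(2) gives 11P₁ = 1498, so P₁ = 1498/11.
Back-substitute into (2): P₂ = (366 + 3×1498/11) / 4 = 2130/11.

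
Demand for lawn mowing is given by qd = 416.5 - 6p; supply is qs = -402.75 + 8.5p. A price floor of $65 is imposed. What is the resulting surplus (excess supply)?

Equilibrium price would be p* = 56.5, so the floor at 65 binds.
At p = 65: qd = 26.5, qs = 149.75.
Surplus = 149.75 − 26.5 = 123.25.

Surplus = 123.25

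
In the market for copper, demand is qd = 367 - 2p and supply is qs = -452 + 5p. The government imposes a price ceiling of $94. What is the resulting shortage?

Equilibrium price would be p* = 117, so the ceiling at 94 binds.
At p = 94: qd = 367 − 2(94) = 179, qs = -452 + 5(94) = 18.
Shortage = 179 − 18 = 161.

Shortage = 161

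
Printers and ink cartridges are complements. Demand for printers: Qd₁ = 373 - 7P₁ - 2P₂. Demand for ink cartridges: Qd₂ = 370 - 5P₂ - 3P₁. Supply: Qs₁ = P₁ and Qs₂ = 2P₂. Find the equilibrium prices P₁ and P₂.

P₁ = 37.42, P₂ = 36.82

Market 1: 373 - 7P₁ - 2P₂ = P₁ → 8P₁ + 2P₂ = 373.
Market 2: 7P₂ + 3P₁ = 370.
Eliminating P₂: 7×(1) − 2×(2) gives 50P₁ = 1871, so P₁ = 37.42.
Back-substitute into (2): P₂ = (370 − 3×37.42) / 7 = 36.82.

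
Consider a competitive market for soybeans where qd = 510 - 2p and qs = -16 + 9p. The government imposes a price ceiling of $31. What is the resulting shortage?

Shortage = 185

Equilibrium price would be p* = 526/11, so the ceiling at 31 binds.
At p = 31: qd = 510 − 2(31) = 448, qs = -16 + 9(31) = 263.
Shortage = 448 − 263 = 185.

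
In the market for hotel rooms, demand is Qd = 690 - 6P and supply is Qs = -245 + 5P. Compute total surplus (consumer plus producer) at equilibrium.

Equilibrium: 690 - 6P = -245 + 5P gives P* = 85, Q* = 180.
Demand choke price: P = 115; supply starts at P = 49.
CS = ½(115 − 85)(180) = 2700; PS = ½(85 − 49)(180) = 3240.

Total surplus = 5940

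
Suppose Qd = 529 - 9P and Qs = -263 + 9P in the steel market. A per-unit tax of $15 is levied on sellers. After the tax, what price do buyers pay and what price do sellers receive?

Pre-tax equilibrium: P* = 44, Q* = 133.
Tax on sellers shifts supply to Qs = -263 + 9(P − 15) = -398 + 9P.
529 - 9P = -398 + 9P gives buyer price Pb = 51.5; sellers receive Ps = 51.5 − 15 = 36.5.
New quantity: Q = 529 − 9(51.5) = 65.5.

Buyers pay $51.5, sellers receive $36.5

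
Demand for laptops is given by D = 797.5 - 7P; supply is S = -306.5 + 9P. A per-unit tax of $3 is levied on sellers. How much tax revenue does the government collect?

Tax revenue = 908.0625

Pre-tax equilibrium: P* = 69, Q* = 314.5.
Tax on sellers shifts supply to S = -306.5 + 9(P − 3) = -333.5 + 9P.
797.5 - 7P = -333.5 + 9P gives buyer price Pb = 70.6875; sellers receive Ps = 70.6875 − 3 = 67.6875.
New quantity: Q = 797.5 − 7(70.6875) = 302.6875.
Revenue = 3 × 302.6875 = 908.0625.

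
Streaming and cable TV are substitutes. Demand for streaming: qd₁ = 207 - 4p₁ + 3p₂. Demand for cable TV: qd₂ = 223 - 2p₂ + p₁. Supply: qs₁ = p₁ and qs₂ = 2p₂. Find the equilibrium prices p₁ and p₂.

p₁ = 1497/17, p₂ = 1322/17

Market 1: 207 - 4p₁ + 3p₂ = p₁ → 5p₁ - 3p₂ = 207.
Market 2: 4p₂ - p₁ = 223.
Eliminating p₂: 4×(1) + 3×(2) gives 17p₁ = 1497, so p₁ = 1497/17.
Back-substitute into (2): p₂ = (223 + 1×1497/17) / 4 = 1322/17.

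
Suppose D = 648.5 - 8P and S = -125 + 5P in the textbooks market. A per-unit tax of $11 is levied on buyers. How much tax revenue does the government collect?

Tax revenue = 39655/26

Pre-tax equilibrium: P* = 59.5, Q* = 172.5.
Tax on buyers shifts demand to D = 648.5 − 8(P + 11) = 560.5 - 8P.
560.5 - 8P = -125 + 5P gives seller price Ps = 1371/26; buyers pay Pb = 1371/26 + 11 = 1657/26.
New quantity: Q = 648.5 − 8(1657/26) = 3605/26.
Revenue = 11 × 3605/26 = 39655/26.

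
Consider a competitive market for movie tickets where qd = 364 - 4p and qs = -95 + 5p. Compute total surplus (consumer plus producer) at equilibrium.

Equilibrium: 364 - 4p = -95 + 5p gives p* = 51, q* = 160.
Demand choke price: p = 91; supply starts at p = 19.
CS = ½(91 − 51)(160) = 3200; PS = ½(51 − 19)(160) = 2560.

Total surplus = 5760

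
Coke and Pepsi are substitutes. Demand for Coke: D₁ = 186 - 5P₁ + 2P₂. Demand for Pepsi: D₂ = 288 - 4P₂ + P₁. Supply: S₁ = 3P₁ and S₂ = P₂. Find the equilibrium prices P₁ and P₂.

Market 1: 186 - 5P₁ + 2P₂ = 3P₁ → 8P₁ - 2P₂ = 186.
Market 2: 5P₂ - P₁ = 288.
Eliminating P₂: 5×(1) + 2×(2) gives 38P₁ = 1506, so P₁ = 753/19.
Back-substitute into (2): P₂ = (288 + 1×753/19) / 5 = 1245/19.

P₁ = 753/19, P₂ = 1245/19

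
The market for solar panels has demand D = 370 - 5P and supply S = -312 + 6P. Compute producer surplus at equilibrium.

Producer surplus = 300

Equilibrium: 370 - 5P = -312 + 6P gives P* = 62, Q* = 60.
Supply starts at P = 52 (where S = 0).
PS = ½(62 − 52)(60) = 300.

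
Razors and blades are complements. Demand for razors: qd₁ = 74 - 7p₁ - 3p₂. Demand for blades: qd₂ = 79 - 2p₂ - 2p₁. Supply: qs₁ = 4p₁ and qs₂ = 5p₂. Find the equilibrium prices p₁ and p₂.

p₁ = 281/71, p₂ = 721/71

Market 1: 74 - 7p₁ - 3p₂ = 4p₁ → 11p₁ + 3p₂ = 74.
Market 2: 7p₂ + 2p₁ = 79.
Eliminating p₂: 7×(1) − 3×(2) gives 71p₁ = 281, so p₁ = 281/71.
Back-substitute into (2): p₂ = (79 − 2×281/71) / 7 = 721/71.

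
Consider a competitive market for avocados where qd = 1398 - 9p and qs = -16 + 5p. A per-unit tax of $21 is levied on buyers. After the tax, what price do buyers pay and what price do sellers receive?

Pre-tax equilibrium: p* = 101, q* = 489.
Tax on buyers shifts demand to qd = 1398 − 9(p + 21) = 1209 - 9p.
1209 - 9p = -16 + 5p gives seller price ps = 87.5; buyers pay pb = 87.5 + 21 = 108.5.
New quantity: q = 1398 − 9(108.5) = 421.5.

Buyers pay $108.5, sellers receive $87.5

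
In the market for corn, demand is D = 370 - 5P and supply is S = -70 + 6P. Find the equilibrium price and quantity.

Set D = S: 370 - 5P = -70 + 6P.
440 = 11P, so P* = 40.
Q* = 370 − 5(40) = 170.

P* = 40, Q* = 170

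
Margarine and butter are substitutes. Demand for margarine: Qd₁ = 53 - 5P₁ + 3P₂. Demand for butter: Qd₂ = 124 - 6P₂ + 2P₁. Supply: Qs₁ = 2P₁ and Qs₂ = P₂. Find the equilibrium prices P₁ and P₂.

P₁ = 743/43, P₂ = 974/43

Market 1: 53 - 5P₁ + 3P₂ = 2P₁ → 7P₁ - 3P₂ = 53.
Market 2: 7P₂ - 2P₁ = 124.
Eliminating P₂: 7×(1) + 3×(2) gives 43P₁ = 743, so P₁ = 743/43.
Back-substitute into (2): P₂ = (124 + 2×743/43) / 7 = 974/43.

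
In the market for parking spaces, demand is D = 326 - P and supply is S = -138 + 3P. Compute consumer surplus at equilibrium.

Equilibrium: 326 - P = -138 + 3P gives P* = 116, Q* = 210.
Demand choke price (D = 0): P = 326.
CS = ½(326 − 116)(210) = 22050.

Consumer surplus = 22050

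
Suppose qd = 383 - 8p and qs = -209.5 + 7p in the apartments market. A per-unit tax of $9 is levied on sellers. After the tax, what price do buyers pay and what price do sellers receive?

Pre-tax equilibrium: p* = 39.5, q* = 67.
Tax on sellers shifts supply to qs = -209.5 + 7(p − 9) = -272.5 + 7p.
383 - 8p = -272.5 + 7p gives buyer price pb = 43.7; sellers receive ps = 43.7 − 9 = 34.7.
New quantity: q = 383 − 8(43.7) = 33.4.

Buyers pay $43.7, sellers receive $34.7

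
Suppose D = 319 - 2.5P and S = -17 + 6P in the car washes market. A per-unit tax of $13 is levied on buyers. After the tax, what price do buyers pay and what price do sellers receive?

Buyers pay 828/17, sellers receive 607/17

Pre-tax equilibrium: P* = 672/17, Q* = 3743/17.
Tax on buyers shifts demand to D = 319 − 2.5(P + 13) = 286.5 - 2.5P.
286.5 - 2.5P = -17 + 6P gives seller price Ps = 607/17; buyers pay Pb = 607/17 + 13 = 828/17.
New quantity: Q = 319 − 2.5(828/17) = 3353/17.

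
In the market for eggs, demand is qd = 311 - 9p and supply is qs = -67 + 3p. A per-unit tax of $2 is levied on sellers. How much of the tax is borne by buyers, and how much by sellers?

Buyers bear $0.5, sellers bear $1.5

Pre-tax equilibrium: p* = 31.5, q* = 27.5.
Tax on sellers shifts supply to qs = -67 + 3(p − 2) = -73 + 3p.
311 - 9p = -73 + 3p gives buyer price pb = 32; sellers receive ps = 32 − 2 = 30.
New quantity: q = 311 − 9(32) = 23.
Buyer burden = 32 − 31.5 = 0.5; seller burden = 31.5 − 30 = 1.5.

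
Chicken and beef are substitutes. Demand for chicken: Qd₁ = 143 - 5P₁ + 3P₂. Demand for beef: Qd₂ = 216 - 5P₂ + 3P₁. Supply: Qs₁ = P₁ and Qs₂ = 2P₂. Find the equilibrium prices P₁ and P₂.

P₁ = 1649/33, P₂ = 575/11

Market 1: 143 - 5P₁ + 3P₂ = P₁ → 6P₁ - 3P₂ = 143.
Market 2: 7P₂ - 3P₁ = 216.
Eliminating P₂: 7×(1) + 3×(2) gives 33P₁ = 1649, so P₁ = 1649/33.
Back-substitute into (2): P₂ = (216 + 3×1649/33) / 7 = 575/11.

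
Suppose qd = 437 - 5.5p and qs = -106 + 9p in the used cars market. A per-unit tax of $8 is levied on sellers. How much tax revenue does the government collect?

Tax revenue = 47264/29

Pre-tax equilibrium: p* = 1086/29, q* = 6700/29.
Tax on sellers shifts supply to qs = -106 + 9(p − 8) = -178 + 9p.
437 - 5.5p = -178 + 9p gives buyer price pb = 1230/29; sellers receive ps = 1230/29 − 8 = 998/29.
New quantity: q = 437 − 5.5(1230/29) = 5908/29.
Revenue = 8 × 5908/29 = 47264/29.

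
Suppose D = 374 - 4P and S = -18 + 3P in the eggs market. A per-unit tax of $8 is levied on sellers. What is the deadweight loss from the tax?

Deadweight loss = 384/7

Pre-tax equilibrium: P* = 56, Q* = 150.
Tax on sellers shifts supply to S = -18 + 3(P − 8) = -42 + 3P.
374 - 4P = -42 + 3P gives buyer price Pb = 416/7; sellers receive Ps = 416/7 − 8 = 360/7.
New quantity: Q = 374 − 4(416/7) = 954/7.
DWL = ½ × 8 × (150 − 954/7) = 384/7.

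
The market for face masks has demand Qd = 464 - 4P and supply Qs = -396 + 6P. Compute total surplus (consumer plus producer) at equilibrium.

Total surplus = 3000

Equilibrium: 464 - 4P = -396 + 6P gives P* = 86, Q* = 120.
Demand choke price: P = 116; supply starts at P = 66.
CS = ½(116 − 86)(120) = 1800; PS = ½(86 − 66)(120) = 1200.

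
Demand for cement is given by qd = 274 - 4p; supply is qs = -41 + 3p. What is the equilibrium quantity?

q* = 94

Set qd = qs: 274 - 4p = -41 + 3p.
315 = 7p, so p* = 45.
q* = 274 − 4(45) = 94.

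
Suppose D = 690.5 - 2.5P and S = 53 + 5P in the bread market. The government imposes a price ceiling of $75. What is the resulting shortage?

Equilibrium price would be P* = 85, so the ceiling at 75 binds.
At P = 75: D = 690.5 − 2.5(75) = 503, S = 53 + 5(75) = 428.
Shortage = 503 − 428 = 75.

Shortage = 75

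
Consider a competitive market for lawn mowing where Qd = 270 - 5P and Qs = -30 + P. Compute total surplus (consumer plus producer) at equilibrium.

Equilibrium: 270 - 5P = -30 + P gives P* = 50, Q* = 20.
Demand choke price: P = 54; supply starts at P = 30.
CS = ½(54 − 50)(20) = 40; PS = ½(50 − 30)(20) = 200.

Total surplus = 240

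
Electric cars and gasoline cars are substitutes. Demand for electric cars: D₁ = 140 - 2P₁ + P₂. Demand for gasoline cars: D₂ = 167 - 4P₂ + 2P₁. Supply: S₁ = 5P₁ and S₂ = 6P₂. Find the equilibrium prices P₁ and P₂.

Market 1: 140 - 2P₁ + P₂ = 5P₁ → 7P₁ - P₂ = 140.
Market 2: 10P₂ - 2P₁ = 167.
Eliminating P₂: 10×(1) + 1×(2) gives 68P₁ = 1567, so P₁ = 1567/68.
Back-substitute into (2): P₂ = (167 + 2×1567/68) / 10 = 1449/68.

P₁ = 1567/68, P₂ = 1449/68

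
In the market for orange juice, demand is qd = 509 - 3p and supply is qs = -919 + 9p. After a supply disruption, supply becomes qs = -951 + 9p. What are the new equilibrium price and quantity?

p' = 365/3, q' = 144

Original equilibrium: p* = 119, q* = 152.
New equilibrium: 509 - 3p = -951 + 9p, so 1460 = 12p and p' = 365/3; q' = 509 − 3(365/3) = 144.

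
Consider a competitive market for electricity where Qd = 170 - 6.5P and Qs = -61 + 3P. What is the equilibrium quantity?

Q* = 227/19

Set Qd = Qs: 170 - 6.5P = -61 + 3P.
231 = 9.5P, so P* = 462/19.
Q* = 170 − 6.5(462/19) = 227/19.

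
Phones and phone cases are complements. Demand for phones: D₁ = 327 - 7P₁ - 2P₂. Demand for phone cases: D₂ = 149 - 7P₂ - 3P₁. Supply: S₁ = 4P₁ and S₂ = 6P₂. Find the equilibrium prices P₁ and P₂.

P₁ = 3953/137, P₂ = 658/137

Market 1: 327 - 7P₁ - 2P₂ = 4P₁ → 11P₁ + 2P₂ = 327.
Market 2: 13P₂ + 3P₁ = 149.
Eliminating P₂: 13×(1) − 2×(2) gives 137P₁ = 3953, so P₁ = 3953/137.
Back-substitute into (2): P₂ = (149 − 3×3953/137) / 13 = 658/137.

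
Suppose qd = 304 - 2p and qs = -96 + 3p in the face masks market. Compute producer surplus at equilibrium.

Equilibrium: 304 - 2p = -96 + 3p gives p* = 80, q* = 144.
Supply starts at p = 32 (where qs = 0).
PS = ½(80 − 32)(144) = 3456.

Producer surplus = 3456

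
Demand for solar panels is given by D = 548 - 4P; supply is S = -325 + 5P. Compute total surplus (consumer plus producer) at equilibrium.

Equilibrium: 548 - 4P = -325 + 5P gives P* = 97, Q* = 160.
Demand choke price: P = 137; supply starts at P = 65.
CS = ½(137 − 97)(160) = 3200; PS = ½(97 − 65)(160) = 2560.

Total surplus = 5760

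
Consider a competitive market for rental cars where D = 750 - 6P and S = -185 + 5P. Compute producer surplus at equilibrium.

Equilibrium: 750 - 6P = -185 + 5P gives P* = 85, Q* = 240.
Supply starts at P = 37 (where S = 0).
PS = ½(85 − 37)(240) = 5760.

Producer surplus = 5760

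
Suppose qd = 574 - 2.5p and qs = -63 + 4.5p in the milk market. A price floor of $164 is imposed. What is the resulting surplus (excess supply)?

Equilibrium price would be p* = 91, so the floor at 164 binds.
At p = 164: qd = 164, qs = 675.
Surplus = 675 − 164 = 511.

Surplus = 511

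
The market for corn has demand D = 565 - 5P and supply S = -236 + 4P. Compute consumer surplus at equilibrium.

Equilibrium: 565 - 5P = -236 + 4P gives P* = 89, Q* = 120.
Demand choke price (D = 0): P = 113.
CS = ½(113 − 89)(120) = 1440.

Consumer surplus = 1440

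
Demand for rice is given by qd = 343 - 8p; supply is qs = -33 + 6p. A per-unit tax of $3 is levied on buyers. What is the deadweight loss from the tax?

Deadweight loss = 108/7

Pre-tax equilibrium: p* = 188/7, q* = 897/7.
Tax on buyers shifts demand to qd = 343 − 8(p + 3) = 319 - 8p.
319 - 8p = -33 + 6p gives seller price ps = 176/7; buyers pay pb = 176/7 + 3 = 197/7.
New quantity: q = 343 − 8(197/7) = 825/7.
DWL = ½ × 3 × (897/7 − 825/7) = 108/7.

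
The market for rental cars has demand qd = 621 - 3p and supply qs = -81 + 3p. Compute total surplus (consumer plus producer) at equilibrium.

Total surplus = 24300

Equilibrium: 621 - 3p = -81 + 3p gives p* = 117, q* = 270.
Demand choke price: p = 207; supply starts at p = 27.
CS = ½(207 − 117)(270) = 12150; PS = ½(117 − 27)(270) = 12150.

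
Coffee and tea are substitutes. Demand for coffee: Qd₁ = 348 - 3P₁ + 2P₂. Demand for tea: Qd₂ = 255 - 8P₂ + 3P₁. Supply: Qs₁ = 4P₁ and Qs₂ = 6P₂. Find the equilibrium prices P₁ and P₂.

P₁ = 58.5, P₂ = 30.75

Market 1: 348 - 3P₁ + 2P₂ = 4P₁ → 7P₁ - 2P₂ = 348.
Market 2: 14P₂ - 3P₁ = 255.
Eliminating P₂: 14×(1) + 2×(2) gives 92P₁ = 5382, so P₁ = 58.5.
Back-substitute into (2): P₂ = (255 + 3×58.5) / 14 = 30.75.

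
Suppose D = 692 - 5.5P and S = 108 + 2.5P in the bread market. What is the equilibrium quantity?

Set D = S: 692 - 5.5P = 108 + 2.5P.
584 = 8P, so P* = 73.
Q* = 692 − 5.5(73) = 290.5.

Q* = 290.5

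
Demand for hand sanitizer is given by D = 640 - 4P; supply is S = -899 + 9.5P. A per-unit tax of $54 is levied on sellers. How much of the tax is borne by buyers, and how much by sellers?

Buyers bear $38, sellers bear $16

Pre-tax equilibrium: P* = 114, Q* = 184.
Tax on sellers shifts supply to S = -899 + 9.5(P − 54) = -1412 + 9.5P.
640 - 4P = -1412 + 9.5P gives buyer price Pb = 152; sellers receive Ps = 152 − 54 = 98.
New quantity: Q = 640 − 4(152) = 32.
Buyer burden = 152 − 114 = 38; seller burden = 114 − 98 = 16.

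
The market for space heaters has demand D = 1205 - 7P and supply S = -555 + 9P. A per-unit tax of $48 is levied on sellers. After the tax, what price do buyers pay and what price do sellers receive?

Buyers pay $137, sellers receive $89

Pre-tax equilibrium: P* = 110, Q* = 435.
Tax on sellers shifts supply to S = -555 + 9(P − 48) = -987 + 9P.
1205 - 7P = -987 + 9P gives buyer price Pb = 137; sellers receive Ps = 137 − 48 = 89.
New quantity: Q = 1205 − 7(137) = 246.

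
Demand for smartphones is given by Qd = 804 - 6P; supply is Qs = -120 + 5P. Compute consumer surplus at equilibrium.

Equilibrium: 804 - 6P = -120 + 5P gives P* = 84, Q* = 300.
Demand choke price (Qd = 0): P = 134.
CS = ½(134 − 84)(300) = 7500.

Consumer surplus = 7500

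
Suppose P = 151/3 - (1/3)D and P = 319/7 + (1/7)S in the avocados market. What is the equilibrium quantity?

Q* = 10

Set the two price expressions equal: 151/3 - (1/3)Q = 319/7 + (1/7)Q.
100/21 = (10/21)Q, so Q* = 10.
P* = 151/3 − (1/3)(10) = 47.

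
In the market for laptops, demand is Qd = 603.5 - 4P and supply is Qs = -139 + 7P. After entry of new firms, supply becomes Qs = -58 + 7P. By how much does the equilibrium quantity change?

Original equilibrium: P* = 67.5, Q* = 333.5.
New equilibrium: 603.5 - 4P = -58 + 7P, so 661.5 = 11P and P' = 1323/22; Q' = 603.5 − 4(1323/22) = 7985/22.
Change in quantity: 7985/22 − 333.5 = 324/11.

ΔQ = 324/11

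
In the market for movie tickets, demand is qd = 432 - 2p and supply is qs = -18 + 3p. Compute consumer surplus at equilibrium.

Consumer surplus = 15876

Equilibrium: 432 - 2p = -18 + 3p gives p* = 90, q* = 252.
Demand choke price (qd = 0): p = 216.
CS = ½(216 − 90)(252) = 15876.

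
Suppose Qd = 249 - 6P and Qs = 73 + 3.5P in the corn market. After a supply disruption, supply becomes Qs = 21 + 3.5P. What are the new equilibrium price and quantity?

Original equilibrium: P* = 352/19, Q* = 2619/19.
New equilibrium: 249 - 6P = 21 + 3.5P, so 228 = 9.5P and P' = 24; Q' = 249 − 6(24) = 105.

P' = 24, Q' = 105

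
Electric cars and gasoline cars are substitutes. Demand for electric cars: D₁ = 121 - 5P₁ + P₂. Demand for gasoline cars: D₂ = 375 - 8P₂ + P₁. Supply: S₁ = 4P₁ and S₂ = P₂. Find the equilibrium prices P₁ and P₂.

P₁ = 18.3, P₂ = 43.7

Market 1: 121 - 5P₁ + P₂ = 4P₁ → 9P₁ - P₂ = 121.
Market 2: 9P₂ - P₁ = 375.
Eliminating P₂: 9×(1) + 1×(2) gives 80P₁ = 1464, so P₁ = 18.3.
Back-substitute into (2): P₂ = (375 + 1×18.3) / 9 = 43.7.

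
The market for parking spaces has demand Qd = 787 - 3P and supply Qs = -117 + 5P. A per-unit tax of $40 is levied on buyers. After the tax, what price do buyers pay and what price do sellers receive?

Buyers pay $138, sellers receive $98

Pre-tax equilibrium: P* = 113, Q* = 448.
Tax on buyers shifts demand to Qd = 787 − 3(P + 40) = 667 - 3P.
667 - 3P = -117 + 5P gives seller price Ps = 98; buyers pay Pb = 98 + 40 = 138.
New quantity: Q = 787 − 3(138) = 373.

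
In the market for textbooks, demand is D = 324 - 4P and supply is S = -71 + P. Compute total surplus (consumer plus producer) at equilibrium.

Total surplus = 40

Equilibrium: 324 - 4P = -71 + P gives P* = 79, Q* = 8.
Demand choke price: P = 81; supply starts at P = 71.
CS = ½(81 − 79)(8) = 8; PS = ½(79 − 71)(8) = 32.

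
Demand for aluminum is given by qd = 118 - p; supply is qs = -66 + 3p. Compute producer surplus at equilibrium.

Equilibrium: 118 - p = -66 + 3p gives p* = 46, q* = 72.
Supply starts at p = 22 (where qs = 0).
PS = ½(46 − 22)(72) = 864.

Producer surplus = 864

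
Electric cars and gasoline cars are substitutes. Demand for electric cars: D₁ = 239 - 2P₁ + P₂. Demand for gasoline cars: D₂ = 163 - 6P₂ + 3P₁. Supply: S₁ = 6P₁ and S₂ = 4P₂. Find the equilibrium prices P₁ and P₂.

P₁ = 2553/77, P₂ = 2021/77

Market 1: 239 - 2P₁ + P₂ = 6P₁ → 8P₁ - P₂ = 239.
Market 2: 10P₂ - 3P₁ = 163.
Eliminating P₂: 10×(1) + 1×(2) gives 77P₁ = 2553, so P₁ = 2553/77.
Back-substitute into (2): P₂ = (163 + 3×2553/77) / 10 = 2021/77.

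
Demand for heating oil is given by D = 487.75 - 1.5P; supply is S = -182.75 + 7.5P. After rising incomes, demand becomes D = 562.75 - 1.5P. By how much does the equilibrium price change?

ΔP = 25/3

Original equilibrium: P* = 74.5, Q* = 376.
New equilibrium: 562.75 - 1.5P = -182.75 + 7.5P, so 745.5 = 9P and P' = 497/6; Q' = 562.75 − 1.5(497/6) = 438.5.
Change in price: 497/6 − 74.5 = 25/3.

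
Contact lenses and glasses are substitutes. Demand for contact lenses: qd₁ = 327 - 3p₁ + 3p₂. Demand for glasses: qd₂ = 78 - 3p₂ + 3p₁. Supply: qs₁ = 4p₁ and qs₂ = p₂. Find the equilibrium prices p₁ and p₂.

Market 1: 327 - 3p₁ + 3p₂ = 4p₁ → 7p₁ - 3p₂ = 327.
Market 2: 4p₂ - 3p₁ = 78.
Eliminating p₂: 4×(1) + 3×(2) gives 19p₁ = 1542, so p₁ = 1542/19.
Back-substitute into (2): p₂ = (78 + 3×1542/19) / 4 = 1527/19.

p₁ = 1542/19, p₂ = 1527/19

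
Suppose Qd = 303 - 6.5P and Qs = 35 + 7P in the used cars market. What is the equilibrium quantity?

Q* = 4697/27

Set Qd = Qs: 303 - 6.5P = 35 + 7P.
268 = 13.5P, so P* = 536/27.
Q* = 303 − 6.5(536/27) = 4697/27.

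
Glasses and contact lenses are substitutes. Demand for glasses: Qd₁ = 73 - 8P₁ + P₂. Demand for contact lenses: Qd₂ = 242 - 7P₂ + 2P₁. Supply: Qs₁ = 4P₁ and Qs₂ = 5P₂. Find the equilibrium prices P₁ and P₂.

P₁ = 559/71, P₂ = 1525/71

Market 1: 73 - 8P₁ + P₂ = 4P₁ → 12P₁ - P₂ = 73.
Market 2: 12P₂ - 2P₁ = 242.
Eliminating P₂: 12×(1) + 1×(2) gives 142P₁ = 1118, so P₁ = 559/71.
Back-substitute into (2): P₂ = (242 + 2×559/71) / 12 = 1525/71.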